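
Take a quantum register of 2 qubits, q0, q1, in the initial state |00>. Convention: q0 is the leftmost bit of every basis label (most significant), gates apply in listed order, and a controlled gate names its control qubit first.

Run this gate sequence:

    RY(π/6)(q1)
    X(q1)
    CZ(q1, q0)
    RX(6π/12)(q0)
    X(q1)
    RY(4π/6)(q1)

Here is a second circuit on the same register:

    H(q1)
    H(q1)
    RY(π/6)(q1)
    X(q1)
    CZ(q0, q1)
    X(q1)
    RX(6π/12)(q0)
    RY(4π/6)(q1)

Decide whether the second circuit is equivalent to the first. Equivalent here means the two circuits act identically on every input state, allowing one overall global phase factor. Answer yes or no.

Yes, they are equivalent — the unitaries differ by at most a global phase.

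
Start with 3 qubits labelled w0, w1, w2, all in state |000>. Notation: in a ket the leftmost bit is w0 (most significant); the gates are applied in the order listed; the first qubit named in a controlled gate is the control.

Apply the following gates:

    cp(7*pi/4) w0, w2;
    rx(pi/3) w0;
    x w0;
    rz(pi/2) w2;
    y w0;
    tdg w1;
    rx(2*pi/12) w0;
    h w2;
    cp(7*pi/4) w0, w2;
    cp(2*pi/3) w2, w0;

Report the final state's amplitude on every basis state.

The final amplitudes are (-sqrt(3) - 1)*exp(I*pi/4)/4 on |000>, (-sqrt(3) - 1)*exp(I*pi/4)/4 on |001>, 0 on |010>, 0 on |011>, (1 - sqrt(3))*exp(3*I*pi/4)/4 on |100>, (-1 + sqrt(3))*exp(I*pi/6)/4 on |101>, 0 on |110>, 0 on |111>.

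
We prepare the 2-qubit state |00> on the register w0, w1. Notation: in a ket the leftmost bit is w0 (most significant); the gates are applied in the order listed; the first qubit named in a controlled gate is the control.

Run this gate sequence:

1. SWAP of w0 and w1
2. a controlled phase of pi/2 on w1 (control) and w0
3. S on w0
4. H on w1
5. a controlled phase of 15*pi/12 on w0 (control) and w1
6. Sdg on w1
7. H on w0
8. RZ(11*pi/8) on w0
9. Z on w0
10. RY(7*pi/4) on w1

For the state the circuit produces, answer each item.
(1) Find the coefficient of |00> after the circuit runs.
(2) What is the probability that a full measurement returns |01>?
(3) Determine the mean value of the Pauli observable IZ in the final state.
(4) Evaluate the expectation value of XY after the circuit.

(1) The final state's coefficient on |00> equals -sqrt(2 - sqrt(2))*exp(13*I*pi/16)/4 + sqrt(sqrt(2) + 2)*exp(5*I*pi/16)/4.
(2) The probability of measuring |01> is 1/4.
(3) In the final state, IZ has expectation 0.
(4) The observable XY averages to (-1 + exp(I*pi/4))*exp(3*I*pi/8)/2.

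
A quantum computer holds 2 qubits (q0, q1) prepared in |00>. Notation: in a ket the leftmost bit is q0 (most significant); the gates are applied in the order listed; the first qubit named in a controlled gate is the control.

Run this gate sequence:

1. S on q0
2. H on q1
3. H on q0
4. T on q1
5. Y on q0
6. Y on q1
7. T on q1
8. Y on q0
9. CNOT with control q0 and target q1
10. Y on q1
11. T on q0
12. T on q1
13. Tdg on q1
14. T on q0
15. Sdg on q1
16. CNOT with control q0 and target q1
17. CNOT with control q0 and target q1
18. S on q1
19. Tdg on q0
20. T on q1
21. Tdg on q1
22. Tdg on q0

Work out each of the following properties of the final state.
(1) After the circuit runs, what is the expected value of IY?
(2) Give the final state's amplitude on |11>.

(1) The observable IY averages to 0. Key observation: gates 13-20 undo each other exactly, leaving only the rest of the circuit to track.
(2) |11> carries amplitude -exp(I*pi/4)/2 in the final state.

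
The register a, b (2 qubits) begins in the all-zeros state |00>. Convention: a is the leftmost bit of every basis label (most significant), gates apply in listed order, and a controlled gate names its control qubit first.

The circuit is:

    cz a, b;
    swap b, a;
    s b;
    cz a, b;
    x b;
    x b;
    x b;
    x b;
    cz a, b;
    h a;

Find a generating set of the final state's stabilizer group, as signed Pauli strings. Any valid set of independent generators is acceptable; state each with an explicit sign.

One valid set of independent stabilizer generators is +XI, +IZ (any independent generating set of the same group is equally correct). Key observation: steps 4-9 multiply out to the identity, so the circuit reduces to the remaining gates.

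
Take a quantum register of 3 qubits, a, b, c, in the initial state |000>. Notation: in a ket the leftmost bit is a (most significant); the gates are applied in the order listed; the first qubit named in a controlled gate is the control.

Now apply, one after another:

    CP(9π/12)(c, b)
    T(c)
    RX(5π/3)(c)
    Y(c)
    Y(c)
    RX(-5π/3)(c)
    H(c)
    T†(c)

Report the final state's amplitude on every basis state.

The final amplitudes are sqrt(2)/2 on |000>, -sqrt(2)*exp(3*I*pi/4)/2 on |001>, and 0 on every other basis state.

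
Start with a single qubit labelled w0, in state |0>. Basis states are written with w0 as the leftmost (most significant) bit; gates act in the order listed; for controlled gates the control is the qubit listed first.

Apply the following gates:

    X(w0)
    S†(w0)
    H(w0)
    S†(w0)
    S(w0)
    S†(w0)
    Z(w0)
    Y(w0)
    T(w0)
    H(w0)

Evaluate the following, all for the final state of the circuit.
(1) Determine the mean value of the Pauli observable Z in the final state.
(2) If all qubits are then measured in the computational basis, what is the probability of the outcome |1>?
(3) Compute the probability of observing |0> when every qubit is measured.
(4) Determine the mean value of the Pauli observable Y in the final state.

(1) The expectation value of Z is sqrt(2)/2.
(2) A full measurement returns |1> with probability 1/2 - sqrt(2)/4.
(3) A full measurement returns |0> with probability sqrt(2)/4 + 1/2.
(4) The expectation value of Y is sqrt(2)/2.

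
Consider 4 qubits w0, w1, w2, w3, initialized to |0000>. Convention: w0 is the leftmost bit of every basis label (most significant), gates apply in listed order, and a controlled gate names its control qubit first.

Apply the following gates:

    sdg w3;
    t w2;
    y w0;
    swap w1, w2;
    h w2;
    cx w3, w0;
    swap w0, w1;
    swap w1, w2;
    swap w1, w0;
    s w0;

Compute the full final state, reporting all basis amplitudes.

The final amplitudes are sqrt(2)*I/2 on |0010>, -sqrt(2)/2 on |1010>, and 0 on every other basis state.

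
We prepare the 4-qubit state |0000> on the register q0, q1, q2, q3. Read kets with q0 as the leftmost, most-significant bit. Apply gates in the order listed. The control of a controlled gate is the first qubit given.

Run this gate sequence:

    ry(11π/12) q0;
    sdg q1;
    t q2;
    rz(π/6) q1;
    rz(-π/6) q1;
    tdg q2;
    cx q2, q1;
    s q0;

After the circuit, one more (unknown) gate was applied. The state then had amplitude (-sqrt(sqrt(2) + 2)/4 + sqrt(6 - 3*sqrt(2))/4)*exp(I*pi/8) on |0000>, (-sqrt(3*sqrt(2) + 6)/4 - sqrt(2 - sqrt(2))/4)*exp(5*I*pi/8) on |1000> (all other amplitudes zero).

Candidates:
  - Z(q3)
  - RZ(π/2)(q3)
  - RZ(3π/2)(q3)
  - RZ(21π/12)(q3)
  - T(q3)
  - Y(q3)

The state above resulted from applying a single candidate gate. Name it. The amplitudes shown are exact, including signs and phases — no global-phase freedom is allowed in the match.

The applied gate was RZ(21π/12)(q3). Key observation: gates 3-6 undo each other exactly, leaving only the rest of the circuit to track.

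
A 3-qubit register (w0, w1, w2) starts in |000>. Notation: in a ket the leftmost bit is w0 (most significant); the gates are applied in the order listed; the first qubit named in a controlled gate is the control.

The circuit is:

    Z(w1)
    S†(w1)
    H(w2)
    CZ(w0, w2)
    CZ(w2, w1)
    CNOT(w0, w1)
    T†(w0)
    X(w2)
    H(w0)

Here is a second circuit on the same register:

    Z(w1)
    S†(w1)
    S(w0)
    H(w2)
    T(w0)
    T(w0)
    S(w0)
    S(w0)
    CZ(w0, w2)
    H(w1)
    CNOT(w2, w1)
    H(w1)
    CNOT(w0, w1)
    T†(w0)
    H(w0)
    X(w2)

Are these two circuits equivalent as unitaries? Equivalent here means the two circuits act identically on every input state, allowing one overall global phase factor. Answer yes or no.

Yes — the two circuits implement the same unitary up to a global phase.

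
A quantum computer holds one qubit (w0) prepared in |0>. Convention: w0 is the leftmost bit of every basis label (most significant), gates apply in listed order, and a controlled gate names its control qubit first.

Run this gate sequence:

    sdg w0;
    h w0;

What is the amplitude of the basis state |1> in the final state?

|1> carries amplitude sqrt(2)/2 in the final state.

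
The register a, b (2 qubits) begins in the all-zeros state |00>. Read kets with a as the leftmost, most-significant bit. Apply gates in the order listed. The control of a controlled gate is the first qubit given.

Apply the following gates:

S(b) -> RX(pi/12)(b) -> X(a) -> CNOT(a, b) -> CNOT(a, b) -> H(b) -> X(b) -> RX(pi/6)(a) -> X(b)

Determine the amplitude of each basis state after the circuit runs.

After the circuit, the state carries amplitude -sqrt(3*sqrt(2) + 6)/16 - sqrt(6 - 3*sqrt(2))/16 + sqrt(sqrt(2) + 2)/16 + 3*sqrt(2 - sqrt(2))/16 - 3*I*sqrt(sqrt(2) + 2)/16 - I*sqrt(6 - 3*sqrt(2))/16 + I*sqrt(2 - sqrt(2))/16 + I*sqrt(3*sqrt(2) + 6)/16 on |00>, -3*sqrt(2 - sqrt(2))/16 - sqrt(sqrt(2) + 2)/16 + sqrt(6 - 3*sqrt(2))/16 + sqrt(3*sqrt(2) + 6)/16 - 3*I*sqrt(sqrt(2) + 2)/16 - I*sqrt(6 - 3*sqrt(2))/16 + I*sqrt(2 - sqrt(2))/16 + I*sqrt(3*sqrt(2) + 6)/16 on |01>, sqrt(2 - sqrt(2))/16 + sqrt(6 - 3*sqrt(2))/16 + sqrt(3*sqrt(2) + 6)/16 + 3*sqrt(sqrt(2) + 2)/16 - I*sqrt(3*sqrt(2) + 6)/16 - I*sqrt(sqrt(2) + 2)/16 + I*sqrt(6 - 3*sqrt(2))/16 + 3*I*sqrt(2 - sqrt(2))/16 on |10>, sqrt(2 - sqrt(2))/16 + sqrt(6 - 3*sqrt(2))/16 + sqrt(3*sqrt(2) + 6)/16 + 3*sqrt(sqrt(2) + 2)/16 - 3*I*sqrt(2 - sqrt(2))/16 - I*sqrt(6 - 3*sqrt(2))/16 + I*sqrt(sqrt(2) + 2)/16 + I*sqrt(3*sqrt(2) + 6)/16 on |11>.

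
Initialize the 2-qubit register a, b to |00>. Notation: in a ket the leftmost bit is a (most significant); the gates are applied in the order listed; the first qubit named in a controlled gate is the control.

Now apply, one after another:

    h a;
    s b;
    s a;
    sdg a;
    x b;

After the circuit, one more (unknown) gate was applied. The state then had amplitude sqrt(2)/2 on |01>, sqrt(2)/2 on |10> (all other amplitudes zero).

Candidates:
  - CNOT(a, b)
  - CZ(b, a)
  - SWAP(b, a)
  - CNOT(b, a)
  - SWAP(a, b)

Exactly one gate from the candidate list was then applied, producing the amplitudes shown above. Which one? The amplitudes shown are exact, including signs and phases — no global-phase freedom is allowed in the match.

It was CNOT(a, b) that produced the state shown. Key observation: the block from step 3 through step 4 cancels to the identity and can be dropped.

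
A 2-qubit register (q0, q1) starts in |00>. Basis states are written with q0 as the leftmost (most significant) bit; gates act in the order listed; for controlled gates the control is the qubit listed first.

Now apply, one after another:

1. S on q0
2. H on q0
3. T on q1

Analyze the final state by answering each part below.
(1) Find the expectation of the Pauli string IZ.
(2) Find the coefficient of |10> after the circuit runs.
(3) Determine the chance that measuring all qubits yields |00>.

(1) The observable IZ averages to 1.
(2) The amplitude on |10> is sqrt(2)/2.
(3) The probability of measuring |00> is 1/2.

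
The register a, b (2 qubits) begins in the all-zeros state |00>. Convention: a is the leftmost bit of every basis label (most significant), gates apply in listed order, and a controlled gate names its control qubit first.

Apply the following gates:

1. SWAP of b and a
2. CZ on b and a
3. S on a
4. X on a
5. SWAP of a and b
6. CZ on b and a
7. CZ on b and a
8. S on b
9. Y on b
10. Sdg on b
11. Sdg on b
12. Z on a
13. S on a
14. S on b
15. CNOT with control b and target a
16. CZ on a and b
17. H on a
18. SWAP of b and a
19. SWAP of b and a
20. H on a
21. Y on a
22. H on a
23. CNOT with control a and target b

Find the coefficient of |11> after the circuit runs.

The final state's coefficient on |11> equals -sqrt(2)*I/2. Key observation: steps 17-20 multiply out to the identity, so the circuit reduces to the remaining gates.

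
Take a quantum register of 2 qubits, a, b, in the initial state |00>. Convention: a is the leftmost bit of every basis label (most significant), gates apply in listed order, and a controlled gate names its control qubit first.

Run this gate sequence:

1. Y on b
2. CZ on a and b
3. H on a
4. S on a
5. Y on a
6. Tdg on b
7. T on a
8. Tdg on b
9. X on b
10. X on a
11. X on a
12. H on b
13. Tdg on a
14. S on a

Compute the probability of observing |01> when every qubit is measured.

The probability of measuring |01> is 1/4.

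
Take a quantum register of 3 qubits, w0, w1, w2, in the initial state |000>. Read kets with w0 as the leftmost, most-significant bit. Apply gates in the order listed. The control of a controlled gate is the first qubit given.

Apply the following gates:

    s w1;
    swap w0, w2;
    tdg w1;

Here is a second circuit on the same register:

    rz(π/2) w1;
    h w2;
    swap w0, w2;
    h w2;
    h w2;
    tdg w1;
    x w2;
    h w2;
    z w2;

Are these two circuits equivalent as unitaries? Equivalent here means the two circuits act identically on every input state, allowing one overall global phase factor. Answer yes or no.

No, they are not equivalent — no single phase factor reconciles the two unitaries.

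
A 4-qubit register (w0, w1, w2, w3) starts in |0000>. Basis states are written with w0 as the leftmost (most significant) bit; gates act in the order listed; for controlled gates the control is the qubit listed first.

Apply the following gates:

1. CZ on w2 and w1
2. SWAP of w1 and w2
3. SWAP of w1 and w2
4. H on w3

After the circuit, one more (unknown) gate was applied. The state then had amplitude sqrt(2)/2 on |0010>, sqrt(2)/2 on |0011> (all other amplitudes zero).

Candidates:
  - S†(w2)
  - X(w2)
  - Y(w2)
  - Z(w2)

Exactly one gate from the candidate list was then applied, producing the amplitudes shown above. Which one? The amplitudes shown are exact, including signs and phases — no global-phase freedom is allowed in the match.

It was X(w2) that produced the state shown.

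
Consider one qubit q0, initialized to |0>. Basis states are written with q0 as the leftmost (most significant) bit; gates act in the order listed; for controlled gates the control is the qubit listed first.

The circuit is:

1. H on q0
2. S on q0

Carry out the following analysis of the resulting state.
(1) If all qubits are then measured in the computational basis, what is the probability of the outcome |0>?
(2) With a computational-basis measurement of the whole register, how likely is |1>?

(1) A full measurement returns |0> with probability 1/2.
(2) A full measurement returns |1> with probability 1/2.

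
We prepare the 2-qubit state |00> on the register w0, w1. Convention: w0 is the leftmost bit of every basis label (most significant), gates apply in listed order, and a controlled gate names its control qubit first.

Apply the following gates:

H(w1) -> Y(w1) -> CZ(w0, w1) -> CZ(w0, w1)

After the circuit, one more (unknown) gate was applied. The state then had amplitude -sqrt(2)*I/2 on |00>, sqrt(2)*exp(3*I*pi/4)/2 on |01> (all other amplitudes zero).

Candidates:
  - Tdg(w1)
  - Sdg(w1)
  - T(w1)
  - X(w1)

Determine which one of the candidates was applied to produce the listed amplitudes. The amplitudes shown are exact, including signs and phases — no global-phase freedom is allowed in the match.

The applied gate was T(w1). Key observation: the block from step 3 through step 4 cancels to the identity and can be dropped.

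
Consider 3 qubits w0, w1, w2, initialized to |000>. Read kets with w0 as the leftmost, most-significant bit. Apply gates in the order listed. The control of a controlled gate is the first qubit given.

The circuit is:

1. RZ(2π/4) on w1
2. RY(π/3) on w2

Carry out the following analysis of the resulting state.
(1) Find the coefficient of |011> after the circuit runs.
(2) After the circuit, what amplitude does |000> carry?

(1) The amplitude on |011> is 0.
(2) The amplitude on |000> is -sqrt(3)*exp(3*I*pi/4)/2.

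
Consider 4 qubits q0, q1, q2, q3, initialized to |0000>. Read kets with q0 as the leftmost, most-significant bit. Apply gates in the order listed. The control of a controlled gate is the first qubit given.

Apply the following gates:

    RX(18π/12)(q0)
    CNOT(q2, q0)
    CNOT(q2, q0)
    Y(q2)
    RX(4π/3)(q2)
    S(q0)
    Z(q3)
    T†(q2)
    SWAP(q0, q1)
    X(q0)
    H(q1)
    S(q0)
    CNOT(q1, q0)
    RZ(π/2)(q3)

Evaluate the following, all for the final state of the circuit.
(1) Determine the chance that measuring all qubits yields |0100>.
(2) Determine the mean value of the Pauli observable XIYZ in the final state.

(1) Outcome |0100> occurs with probability 3/4. Key observation: gates 2-3 undo each other exactly, leaving only the rest of the circuit to track.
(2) In the final state, XIYZ has expectation 0.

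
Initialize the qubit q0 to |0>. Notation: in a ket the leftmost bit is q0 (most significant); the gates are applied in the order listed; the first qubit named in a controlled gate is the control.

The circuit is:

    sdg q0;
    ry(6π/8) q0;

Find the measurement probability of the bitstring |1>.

The probability of measuring |1> is sqrt(2)/4 + 1/2.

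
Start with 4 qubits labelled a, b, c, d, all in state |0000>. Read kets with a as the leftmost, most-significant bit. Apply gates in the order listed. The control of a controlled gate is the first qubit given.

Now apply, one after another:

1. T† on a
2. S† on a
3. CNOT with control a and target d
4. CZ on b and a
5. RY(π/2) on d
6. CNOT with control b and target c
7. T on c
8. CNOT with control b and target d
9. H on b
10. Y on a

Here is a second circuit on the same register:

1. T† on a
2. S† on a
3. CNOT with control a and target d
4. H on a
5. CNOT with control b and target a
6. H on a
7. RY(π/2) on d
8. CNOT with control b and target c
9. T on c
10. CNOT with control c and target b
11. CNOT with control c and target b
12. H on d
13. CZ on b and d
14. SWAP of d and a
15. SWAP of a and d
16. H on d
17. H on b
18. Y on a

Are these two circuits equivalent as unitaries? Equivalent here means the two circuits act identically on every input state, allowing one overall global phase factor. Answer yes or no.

Yes, they are equivalent — the unitaries differ by at most a global phase.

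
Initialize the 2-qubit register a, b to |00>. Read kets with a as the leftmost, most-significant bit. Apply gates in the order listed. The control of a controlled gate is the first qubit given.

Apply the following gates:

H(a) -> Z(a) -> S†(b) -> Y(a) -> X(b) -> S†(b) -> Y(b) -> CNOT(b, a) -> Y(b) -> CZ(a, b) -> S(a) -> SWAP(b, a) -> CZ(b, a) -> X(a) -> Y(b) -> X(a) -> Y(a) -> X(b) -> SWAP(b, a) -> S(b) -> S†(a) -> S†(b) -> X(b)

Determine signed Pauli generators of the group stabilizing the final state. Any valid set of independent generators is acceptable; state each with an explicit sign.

The stabilizer group can be generated by -XI, -IZ, among other valid generating sets.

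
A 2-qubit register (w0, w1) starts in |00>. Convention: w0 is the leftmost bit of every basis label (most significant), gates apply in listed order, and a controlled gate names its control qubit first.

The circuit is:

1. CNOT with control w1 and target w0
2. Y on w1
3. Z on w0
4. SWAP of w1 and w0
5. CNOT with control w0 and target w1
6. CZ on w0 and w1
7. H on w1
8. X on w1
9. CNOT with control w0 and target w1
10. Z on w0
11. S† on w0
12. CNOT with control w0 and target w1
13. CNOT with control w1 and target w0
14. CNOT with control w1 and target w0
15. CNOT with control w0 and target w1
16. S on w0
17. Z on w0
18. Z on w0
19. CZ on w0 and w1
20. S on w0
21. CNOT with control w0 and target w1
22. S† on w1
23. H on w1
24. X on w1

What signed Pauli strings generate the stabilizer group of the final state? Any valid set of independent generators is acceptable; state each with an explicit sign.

The stabilizer group can be generated by -IY, -ZI, among other valid generating sets. Key observation: gates 10-17 undo each other exactly, leaving only the rest of the circuit to track.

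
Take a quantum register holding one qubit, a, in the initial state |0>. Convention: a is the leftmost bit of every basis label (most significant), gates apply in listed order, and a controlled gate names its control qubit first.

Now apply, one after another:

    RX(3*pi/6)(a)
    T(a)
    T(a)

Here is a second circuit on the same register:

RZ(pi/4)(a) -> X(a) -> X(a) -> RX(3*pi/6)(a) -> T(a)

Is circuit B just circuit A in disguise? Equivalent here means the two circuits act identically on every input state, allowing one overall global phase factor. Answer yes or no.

No, they are not equivalent — no single phase factor reconciles the two unitaries.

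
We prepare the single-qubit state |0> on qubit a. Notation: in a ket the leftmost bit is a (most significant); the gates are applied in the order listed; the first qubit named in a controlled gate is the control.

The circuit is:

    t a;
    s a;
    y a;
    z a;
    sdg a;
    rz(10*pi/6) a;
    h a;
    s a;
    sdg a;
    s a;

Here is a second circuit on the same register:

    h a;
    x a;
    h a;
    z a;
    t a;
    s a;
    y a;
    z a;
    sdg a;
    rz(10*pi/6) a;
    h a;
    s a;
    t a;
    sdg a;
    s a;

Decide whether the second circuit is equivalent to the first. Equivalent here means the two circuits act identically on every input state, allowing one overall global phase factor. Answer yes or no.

No — the two circuits implement different unitaries, even allowing a global phase.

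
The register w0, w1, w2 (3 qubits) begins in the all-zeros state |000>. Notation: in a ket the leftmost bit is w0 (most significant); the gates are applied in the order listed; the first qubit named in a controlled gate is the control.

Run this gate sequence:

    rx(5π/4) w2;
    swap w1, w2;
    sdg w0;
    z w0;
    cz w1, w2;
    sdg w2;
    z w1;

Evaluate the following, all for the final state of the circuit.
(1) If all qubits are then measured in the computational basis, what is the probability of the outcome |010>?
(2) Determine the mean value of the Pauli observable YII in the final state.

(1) The probability of measuring |010> is sqrt(2)/4 + 1/2.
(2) The expectation value of YII is 0.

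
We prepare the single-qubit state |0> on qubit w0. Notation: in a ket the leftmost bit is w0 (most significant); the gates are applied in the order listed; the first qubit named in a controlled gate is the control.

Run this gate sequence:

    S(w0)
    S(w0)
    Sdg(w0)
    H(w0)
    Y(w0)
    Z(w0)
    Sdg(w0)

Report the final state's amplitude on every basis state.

The final amplitudes are -sqrt(2)*I/2 on |0>, -sqrt(2)/2 on |1>.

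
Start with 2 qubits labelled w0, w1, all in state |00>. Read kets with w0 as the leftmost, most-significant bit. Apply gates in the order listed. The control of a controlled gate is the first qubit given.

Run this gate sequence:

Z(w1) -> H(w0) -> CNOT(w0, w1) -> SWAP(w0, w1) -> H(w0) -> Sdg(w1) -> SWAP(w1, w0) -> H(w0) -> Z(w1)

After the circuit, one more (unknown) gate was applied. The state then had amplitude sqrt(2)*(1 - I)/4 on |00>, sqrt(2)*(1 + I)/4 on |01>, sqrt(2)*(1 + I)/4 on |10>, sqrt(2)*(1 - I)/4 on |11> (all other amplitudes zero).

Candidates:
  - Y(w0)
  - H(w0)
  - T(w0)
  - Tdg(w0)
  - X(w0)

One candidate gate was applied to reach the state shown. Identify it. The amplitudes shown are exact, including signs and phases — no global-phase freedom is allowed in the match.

It was Y(w0) that produced the state shown.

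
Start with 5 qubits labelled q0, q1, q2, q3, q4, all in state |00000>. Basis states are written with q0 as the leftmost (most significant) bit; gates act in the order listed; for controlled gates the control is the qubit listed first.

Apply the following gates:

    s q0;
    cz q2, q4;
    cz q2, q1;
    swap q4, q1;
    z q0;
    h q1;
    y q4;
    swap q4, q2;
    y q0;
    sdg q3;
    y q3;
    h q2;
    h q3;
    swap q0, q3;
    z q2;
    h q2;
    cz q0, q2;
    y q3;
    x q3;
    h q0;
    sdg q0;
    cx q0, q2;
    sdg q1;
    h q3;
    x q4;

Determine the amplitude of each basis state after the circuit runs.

The final amplitudes are I/2 on |10101>, -I/2 on |10111>, 1/2 on |11101>, -1/2 on |11111>, and 0 on every other basis state.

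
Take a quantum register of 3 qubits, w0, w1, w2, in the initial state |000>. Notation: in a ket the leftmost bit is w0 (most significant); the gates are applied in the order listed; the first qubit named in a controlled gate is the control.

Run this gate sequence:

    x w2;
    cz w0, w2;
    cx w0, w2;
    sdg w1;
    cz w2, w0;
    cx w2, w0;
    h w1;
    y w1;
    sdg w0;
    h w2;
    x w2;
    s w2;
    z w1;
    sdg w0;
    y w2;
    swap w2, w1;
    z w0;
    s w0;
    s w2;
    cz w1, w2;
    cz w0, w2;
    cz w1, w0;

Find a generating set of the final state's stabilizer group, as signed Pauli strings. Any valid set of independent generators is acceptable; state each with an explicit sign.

The stabilizer group can be generated by +IYZ, -IZY, -ZII, among other valid generating sets.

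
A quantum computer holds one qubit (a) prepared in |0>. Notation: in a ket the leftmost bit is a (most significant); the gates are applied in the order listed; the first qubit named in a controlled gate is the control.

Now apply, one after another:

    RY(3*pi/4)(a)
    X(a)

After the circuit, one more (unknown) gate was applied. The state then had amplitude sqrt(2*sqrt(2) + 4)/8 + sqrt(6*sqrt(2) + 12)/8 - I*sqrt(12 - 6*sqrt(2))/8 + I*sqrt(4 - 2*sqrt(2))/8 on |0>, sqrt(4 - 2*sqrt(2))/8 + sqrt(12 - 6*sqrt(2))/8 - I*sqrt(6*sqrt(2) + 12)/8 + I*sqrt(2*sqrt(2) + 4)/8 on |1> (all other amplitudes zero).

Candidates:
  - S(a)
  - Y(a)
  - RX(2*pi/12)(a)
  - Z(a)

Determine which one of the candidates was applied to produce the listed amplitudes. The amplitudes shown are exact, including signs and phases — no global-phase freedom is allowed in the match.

The unique candidate consistent with the amplitudes is RX(2*pi/12)(a).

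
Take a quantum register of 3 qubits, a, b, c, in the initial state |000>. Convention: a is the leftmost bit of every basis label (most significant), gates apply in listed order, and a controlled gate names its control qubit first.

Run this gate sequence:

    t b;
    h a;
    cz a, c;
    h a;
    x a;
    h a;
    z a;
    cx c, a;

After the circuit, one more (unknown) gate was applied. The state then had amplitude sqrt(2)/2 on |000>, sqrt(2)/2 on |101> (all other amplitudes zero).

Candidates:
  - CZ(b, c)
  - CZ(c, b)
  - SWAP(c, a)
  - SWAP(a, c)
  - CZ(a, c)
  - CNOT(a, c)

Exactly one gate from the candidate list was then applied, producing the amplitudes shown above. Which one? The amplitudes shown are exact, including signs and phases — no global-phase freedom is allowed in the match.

It was CNOT(a, c) that produced the state shown. Key observation: gates 4-7 undo each other exactly, leaving only the rest of the circuit to track.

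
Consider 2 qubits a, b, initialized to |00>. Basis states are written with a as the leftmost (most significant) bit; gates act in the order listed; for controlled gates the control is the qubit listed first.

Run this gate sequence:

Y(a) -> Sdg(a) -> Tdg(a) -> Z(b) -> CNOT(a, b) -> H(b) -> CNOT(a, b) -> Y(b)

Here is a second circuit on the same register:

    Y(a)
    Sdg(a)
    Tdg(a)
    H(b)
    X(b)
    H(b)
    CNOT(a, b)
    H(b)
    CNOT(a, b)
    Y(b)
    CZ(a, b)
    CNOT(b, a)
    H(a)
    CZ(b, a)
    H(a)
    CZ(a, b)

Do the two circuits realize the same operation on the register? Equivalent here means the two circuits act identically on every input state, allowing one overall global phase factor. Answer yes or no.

Yes: on every input state the two circuits agree up to one overall phase factor.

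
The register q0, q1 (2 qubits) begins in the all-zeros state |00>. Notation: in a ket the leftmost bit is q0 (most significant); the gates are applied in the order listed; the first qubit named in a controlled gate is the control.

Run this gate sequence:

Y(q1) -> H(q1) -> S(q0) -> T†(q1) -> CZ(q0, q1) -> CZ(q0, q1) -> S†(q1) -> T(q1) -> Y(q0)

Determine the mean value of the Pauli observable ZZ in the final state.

The observable ZZ averages to 0.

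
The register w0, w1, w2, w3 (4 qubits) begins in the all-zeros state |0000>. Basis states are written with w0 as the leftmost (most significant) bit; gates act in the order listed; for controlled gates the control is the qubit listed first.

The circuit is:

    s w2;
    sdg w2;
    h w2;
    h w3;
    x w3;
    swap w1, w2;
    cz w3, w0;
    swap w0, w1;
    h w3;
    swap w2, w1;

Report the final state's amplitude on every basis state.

The resulting statevector has amplitude sqrt(2)/2 on |0000>, sqrt(2)/2 on |1000>, and 0 on every other basis state.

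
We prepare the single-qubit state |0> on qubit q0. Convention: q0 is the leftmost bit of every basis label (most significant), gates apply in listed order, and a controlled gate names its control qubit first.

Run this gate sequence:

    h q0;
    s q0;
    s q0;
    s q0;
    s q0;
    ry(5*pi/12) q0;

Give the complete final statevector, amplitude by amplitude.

After the circuit, the state carries amplitude -sqrt(6*sqrt(2) + 12)/8 + sqrt(4 - 2*sqrt(2))/8 + sqrt(12 - 6*sqrt(2))/8 + sqrt(2*sqrt(2) + 4)/8 on |0>, -sqrt(4 - 2*sqrt(2))/8 + sqrt(12 - 6*sqrt(2))/8 + sqrt(2*sqrt(2) + 4)/8 + sqrt(6*sqrt(2) + 12)/8 on |1>. Key observation: the block from step 2 through step 5 cancels to the identity and can be dropped.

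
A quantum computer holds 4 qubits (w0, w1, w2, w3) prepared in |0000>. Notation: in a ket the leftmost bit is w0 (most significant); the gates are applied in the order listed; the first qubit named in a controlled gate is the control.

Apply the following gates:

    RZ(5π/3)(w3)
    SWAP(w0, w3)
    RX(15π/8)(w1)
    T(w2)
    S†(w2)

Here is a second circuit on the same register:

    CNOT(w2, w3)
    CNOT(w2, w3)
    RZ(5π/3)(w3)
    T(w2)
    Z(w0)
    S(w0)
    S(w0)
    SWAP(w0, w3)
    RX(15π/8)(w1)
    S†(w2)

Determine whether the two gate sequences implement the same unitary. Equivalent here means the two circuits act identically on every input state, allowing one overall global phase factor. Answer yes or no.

Yes, they are equivalent — the unitaries differ by at most a global phase.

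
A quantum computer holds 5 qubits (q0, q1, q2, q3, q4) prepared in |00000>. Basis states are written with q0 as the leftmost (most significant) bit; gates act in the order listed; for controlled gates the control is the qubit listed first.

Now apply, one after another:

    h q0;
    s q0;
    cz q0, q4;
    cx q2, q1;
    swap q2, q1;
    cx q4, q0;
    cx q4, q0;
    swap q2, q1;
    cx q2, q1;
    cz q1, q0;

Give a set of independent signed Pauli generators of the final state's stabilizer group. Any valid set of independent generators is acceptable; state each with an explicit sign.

The stabilizer group can be generated by +YIIII, +IZIII, +IIZII, +IIIZI, +IIIIZ, among other valid generating sets. Key observation: gates 4-9 undo each other exactly, leaving only the rest of the circuit to track.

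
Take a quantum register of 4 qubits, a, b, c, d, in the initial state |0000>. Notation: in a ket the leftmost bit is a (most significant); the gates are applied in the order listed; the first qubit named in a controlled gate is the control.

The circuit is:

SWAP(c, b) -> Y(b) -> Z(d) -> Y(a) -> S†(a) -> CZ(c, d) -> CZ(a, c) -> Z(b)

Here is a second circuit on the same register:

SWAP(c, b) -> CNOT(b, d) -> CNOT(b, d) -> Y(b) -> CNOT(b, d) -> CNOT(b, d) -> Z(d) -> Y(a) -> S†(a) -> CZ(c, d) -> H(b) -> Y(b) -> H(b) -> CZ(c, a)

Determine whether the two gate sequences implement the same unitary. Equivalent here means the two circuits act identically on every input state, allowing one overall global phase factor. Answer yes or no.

No, they are not equivalent — no single phase factor reconciles the two unitaries.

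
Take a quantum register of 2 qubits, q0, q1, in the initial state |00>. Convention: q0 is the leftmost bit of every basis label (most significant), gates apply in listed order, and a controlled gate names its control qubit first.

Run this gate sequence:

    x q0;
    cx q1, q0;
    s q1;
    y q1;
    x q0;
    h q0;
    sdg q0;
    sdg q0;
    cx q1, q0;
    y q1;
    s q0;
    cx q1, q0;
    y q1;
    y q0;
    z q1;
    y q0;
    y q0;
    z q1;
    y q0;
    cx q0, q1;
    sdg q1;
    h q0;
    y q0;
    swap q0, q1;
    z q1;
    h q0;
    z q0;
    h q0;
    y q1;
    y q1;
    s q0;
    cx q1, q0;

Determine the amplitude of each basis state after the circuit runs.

The final amplitudes are I/2 on |00>, -1/2 on |01>, 1/2 on |10>, I/2 on |11>.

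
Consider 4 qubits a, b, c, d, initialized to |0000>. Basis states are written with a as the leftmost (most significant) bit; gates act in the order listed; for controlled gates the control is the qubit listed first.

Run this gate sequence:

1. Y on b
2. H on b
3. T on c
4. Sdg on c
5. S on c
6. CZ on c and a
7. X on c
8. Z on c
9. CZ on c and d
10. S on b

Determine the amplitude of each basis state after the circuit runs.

The final amplitudes are -sqrt(2)*I/2 on |0010>, -sqrt(2)/2 on |0110>, and 0 on every other basis state.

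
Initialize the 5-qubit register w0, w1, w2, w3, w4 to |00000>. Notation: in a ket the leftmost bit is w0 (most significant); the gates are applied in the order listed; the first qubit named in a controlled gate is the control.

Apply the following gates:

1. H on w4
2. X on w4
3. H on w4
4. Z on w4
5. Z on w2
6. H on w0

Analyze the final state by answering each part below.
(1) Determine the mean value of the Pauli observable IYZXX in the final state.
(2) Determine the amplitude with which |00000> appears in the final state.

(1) In the final state, IYZXX has expectation 0. Key observation: the block from step 1 through step 4 cancels to the identity and can be dropped.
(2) |00000> carries amplitude sqrt(2)/2 in the final state.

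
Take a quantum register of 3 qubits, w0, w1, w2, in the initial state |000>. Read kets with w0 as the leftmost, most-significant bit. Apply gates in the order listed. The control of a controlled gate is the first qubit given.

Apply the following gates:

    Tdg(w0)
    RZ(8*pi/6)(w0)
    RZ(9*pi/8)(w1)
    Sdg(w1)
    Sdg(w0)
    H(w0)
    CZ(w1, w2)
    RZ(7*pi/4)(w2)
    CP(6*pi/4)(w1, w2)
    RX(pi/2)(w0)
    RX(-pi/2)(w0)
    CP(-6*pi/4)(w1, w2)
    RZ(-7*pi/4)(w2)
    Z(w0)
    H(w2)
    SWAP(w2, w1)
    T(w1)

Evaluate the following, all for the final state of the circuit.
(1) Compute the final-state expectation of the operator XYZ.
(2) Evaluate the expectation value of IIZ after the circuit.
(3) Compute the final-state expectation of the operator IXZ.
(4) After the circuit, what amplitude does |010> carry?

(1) The expectation value of XYZ is -sqrt(2)/2. Key observation: the block from step 8 through step 13 cancels to the identity and can be dropped.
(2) The expectation value of IIZ is 1.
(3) The observable IXZ averages to sqrt(2)/2.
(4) The final state's coefficient on |010> equals -exp(I*pi/48)/2.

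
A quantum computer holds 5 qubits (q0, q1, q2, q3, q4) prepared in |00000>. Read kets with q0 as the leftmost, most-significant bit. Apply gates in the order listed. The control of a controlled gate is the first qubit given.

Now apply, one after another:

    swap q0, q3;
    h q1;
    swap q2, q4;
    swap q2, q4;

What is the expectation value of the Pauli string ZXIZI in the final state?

The expectation value of ZXIZI is 1. Key observation: the block from step 3 through step 4 cancels to the identity and can be dropped.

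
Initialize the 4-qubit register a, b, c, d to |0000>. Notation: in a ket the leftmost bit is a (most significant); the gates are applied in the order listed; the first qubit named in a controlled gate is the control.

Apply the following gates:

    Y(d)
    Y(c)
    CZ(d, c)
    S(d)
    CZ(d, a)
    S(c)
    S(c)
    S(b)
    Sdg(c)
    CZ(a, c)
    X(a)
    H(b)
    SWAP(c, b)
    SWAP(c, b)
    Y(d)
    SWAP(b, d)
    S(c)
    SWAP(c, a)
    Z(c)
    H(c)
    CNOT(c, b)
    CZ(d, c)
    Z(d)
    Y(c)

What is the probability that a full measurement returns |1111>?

Outcome |1111> occurs with probability 0. Key observation: steps 13-14 multiply out to the identity, so the circuit reduces to the remaining gates.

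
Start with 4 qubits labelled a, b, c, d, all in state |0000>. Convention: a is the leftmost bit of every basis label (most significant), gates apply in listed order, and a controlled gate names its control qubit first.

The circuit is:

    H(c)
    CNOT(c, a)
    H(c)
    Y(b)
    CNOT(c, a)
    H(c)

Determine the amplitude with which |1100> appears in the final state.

|1100> carries amplitude sqrt(2)*I/2 in the final state.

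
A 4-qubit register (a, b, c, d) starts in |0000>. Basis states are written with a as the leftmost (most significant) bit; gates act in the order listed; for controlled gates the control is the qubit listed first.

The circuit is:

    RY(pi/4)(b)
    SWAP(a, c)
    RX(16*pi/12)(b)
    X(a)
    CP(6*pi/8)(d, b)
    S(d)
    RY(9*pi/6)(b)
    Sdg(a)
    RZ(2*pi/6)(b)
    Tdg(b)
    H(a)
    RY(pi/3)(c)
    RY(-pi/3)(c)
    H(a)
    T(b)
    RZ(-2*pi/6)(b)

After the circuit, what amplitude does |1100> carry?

The amplitude on |1100> is -sqrt(12 - 6*sqrt(2))/8 + sqrt(6*sqrt(2) + 12)/8 - I*sqrt(4 - 2*sqrt(2))/8 + I*sqrt(2*sqrt(2) + 4)/8.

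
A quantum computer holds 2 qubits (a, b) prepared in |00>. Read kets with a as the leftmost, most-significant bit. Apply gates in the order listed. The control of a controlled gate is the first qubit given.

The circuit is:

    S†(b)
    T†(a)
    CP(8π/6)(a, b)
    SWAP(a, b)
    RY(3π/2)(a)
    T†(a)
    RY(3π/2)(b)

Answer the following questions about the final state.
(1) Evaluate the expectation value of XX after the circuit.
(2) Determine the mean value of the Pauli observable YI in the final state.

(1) The expectation value of XX is sqrt(2)/2.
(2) The expectation value of YI is sqrt(2)/2.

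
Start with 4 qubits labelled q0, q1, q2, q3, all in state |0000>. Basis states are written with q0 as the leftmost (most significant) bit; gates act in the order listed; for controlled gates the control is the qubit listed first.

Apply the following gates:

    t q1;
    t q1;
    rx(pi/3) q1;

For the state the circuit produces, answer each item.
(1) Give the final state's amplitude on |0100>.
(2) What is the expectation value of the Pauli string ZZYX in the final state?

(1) The final state's coefficient on |0100> equals -I/2.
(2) The observable ZZYX averages to 0.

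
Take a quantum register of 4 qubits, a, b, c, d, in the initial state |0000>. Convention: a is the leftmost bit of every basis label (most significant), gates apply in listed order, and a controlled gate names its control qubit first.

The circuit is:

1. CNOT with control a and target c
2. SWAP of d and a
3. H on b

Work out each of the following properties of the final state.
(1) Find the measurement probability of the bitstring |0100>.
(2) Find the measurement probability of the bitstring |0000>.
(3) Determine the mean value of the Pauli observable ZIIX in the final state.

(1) A full measurement returns |0100> with probability 1/2.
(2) Outcome |0000> occurs with probability 1/2.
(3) The observable ZIIX averages to 0.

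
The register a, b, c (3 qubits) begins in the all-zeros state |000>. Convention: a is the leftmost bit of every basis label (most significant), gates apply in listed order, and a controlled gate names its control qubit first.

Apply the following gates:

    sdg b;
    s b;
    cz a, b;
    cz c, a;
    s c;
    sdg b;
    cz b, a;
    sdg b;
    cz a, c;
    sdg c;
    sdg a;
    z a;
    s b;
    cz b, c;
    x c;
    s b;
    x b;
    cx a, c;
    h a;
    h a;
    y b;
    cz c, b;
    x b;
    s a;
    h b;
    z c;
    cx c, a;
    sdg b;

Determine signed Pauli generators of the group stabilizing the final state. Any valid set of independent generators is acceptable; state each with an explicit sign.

One valid set of independent stabilizer generators is +IYI, -ZII, -IIZ (any independent generating set of the same group is equally correct).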